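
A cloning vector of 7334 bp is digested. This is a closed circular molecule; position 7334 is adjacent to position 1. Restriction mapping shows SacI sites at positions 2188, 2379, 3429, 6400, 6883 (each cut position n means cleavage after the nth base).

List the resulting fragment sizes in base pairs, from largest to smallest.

2971, 2639, 1050, 483, 191 bp

Circular molecule, 5 cuts → 5 fragments:
  2379 − 2188 = 191 bp
  3429 − 2379 = 1050 bp
  6400 − 3429 = 2971 bp
  6883 − 6400 = 483 bp
  wrap: 7334 − 6883 + 2188 = 2639 bp
Sorted largest to smallest: 2971, 2639, 1050, 483, 191 bp.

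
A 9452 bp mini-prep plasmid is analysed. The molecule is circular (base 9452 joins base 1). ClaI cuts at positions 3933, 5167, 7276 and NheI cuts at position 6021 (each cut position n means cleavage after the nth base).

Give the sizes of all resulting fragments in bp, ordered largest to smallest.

6109, 1255, 1234, 854 bp

Combined cut positions (sorted): 3933, 5167, 6021, 7276.
Circular molecule, 4 cuts → 4 fragments:
  5167 − 3933 = 1234 bp
  6021 − 5167 = 854 bp
  7276 − 6021 = 1255 bp
  wrap: 9452 − 7276 + 3933 = 6109 bp
Sorted largest to smallest: 6109, 1255, 1234, 854 bp.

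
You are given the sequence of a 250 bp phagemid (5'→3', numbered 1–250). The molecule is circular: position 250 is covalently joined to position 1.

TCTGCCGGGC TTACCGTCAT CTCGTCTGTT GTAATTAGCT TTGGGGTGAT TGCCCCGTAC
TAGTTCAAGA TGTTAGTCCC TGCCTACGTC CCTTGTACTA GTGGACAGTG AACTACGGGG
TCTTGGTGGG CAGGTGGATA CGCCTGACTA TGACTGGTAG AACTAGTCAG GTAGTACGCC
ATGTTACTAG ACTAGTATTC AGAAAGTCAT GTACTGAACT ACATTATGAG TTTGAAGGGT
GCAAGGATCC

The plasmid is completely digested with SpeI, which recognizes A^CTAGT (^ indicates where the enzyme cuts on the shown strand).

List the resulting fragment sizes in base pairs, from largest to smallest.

118, 65, 38, 29 bp

SpeI sites (ACTAGT) start at positions 59, 97, 162, 191.
SpeI cuts after the first base of each site, so after positions 59, 97, 162, 191.
Circular molecule, 4 cuts → 4 fragments:
  60–97 → 38 bp
  98–162 → 65 bp
  163–191 → 29 bp
  192–250 then 1–59 → 59 + 59 = 118 bp
Sorted largest to smallest: 118, 65, 38, 29 bp.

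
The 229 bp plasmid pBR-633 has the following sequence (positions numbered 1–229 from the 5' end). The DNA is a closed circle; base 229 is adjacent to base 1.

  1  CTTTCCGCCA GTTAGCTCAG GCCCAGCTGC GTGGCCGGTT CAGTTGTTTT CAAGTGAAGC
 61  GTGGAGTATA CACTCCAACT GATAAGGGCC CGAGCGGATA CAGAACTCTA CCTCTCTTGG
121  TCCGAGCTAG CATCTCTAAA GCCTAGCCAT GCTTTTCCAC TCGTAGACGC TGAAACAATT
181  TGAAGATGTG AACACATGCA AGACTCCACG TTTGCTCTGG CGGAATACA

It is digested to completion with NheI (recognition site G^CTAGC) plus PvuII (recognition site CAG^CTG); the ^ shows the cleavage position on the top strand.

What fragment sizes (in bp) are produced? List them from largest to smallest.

129, 100 bp

The NheI site (GCTAGC) starts at position 126.
NheI cuts after the first base of each site, so after position 126.
The PvuII site (CAGCTG) starts at position 24.
PvuII cuts after base 3 of each site, so after position 26.
Combined cut positions: 26, 126.
Circular molecule, 2 cuts → 2 fragments:
  27–126 → 100 bp
  127–229 then 1–26 → 103 + 26 = 129 bp
Sorted largest to smallest: 129, 100 bp.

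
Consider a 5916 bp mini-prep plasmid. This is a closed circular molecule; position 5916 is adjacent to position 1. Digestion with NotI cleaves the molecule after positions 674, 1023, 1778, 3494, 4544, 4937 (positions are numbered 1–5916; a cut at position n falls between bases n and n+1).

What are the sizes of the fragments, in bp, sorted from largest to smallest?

1716, 1653, 1050, 755, 393, 349 bp

Circular molecule, 6 cuts → 6 fragments:
  1023 − 674 = 349 bp
  1778 − 1023 = 755 bp
  3494 − 1778 = 1716 bp
  4544 − 3494 = 1050 bp
  4937 − 4544 = 393 bp
  wrap: 5916 − 4937 + 674 = 1653 bp
Sorted largest to smallest: 1716, 1653, 1050, 755, 393, 349 bp.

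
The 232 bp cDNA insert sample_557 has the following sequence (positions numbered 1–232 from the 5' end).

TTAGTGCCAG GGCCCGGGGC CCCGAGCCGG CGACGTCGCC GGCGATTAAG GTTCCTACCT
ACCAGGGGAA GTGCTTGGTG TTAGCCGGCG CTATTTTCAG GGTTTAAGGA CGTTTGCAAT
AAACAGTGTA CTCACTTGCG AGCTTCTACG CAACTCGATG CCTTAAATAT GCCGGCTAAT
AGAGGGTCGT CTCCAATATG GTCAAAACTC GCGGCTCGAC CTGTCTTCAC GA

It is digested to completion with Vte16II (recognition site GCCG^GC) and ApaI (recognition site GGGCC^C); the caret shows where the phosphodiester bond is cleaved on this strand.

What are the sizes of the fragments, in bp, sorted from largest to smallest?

Vte16II sites (GCCGGC) start at positions 26, 38, 84, 171.
Vte16II cuts after base 4 of each site, so after positions 29, 41, 87, 174.
ApaI sites (GGGCCC) start at positions 10, 17.
ApaI cuts after base 5 of each site (before the last base), so after positions 14, 21.
Combined cut positions: 14, 21, 29, 41, 87, 174.
Linear molecule, 6 cuts → 7 fragments:
  1–14 → 14 bp
  15–21 → 7 bp
  22–29 → 8 bp
  30–41 → 12 bp
  42–87 → 46 bp
  88–174 → 87 bp
  175–232 → 58 bp
Sorted largest to smallest: 87, 58, 46, 14, 12, 8, 7 bp.

87, 58, 46, 14, 12, 8, 7 bp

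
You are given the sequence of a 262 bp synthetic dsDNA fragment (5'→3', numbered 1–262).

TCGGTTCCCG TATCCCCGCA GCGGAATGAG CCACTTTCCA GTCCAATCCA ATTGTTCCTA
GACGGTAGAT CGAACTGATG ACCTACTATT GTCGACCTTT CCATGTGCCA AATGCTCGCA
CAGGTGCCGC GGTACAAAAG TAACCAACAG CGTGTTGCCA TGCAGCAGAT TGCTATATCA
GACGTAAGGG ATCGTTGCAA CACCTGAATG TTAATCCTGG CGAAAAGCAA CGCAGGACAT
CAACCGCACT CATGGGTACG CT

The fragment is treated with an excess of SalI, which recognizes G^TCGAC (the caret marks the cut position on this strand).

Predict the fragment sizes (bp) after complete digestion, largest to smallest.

The SalI site (GTCGAC) starts at position 91.
SalI cuts after the first base of each site, so after position 91.
Linear molecule, 1 cut → 2 fragments:
  1–91 → 91 bp
  92–262 → 171 bp
Sorted largest to smallest: 171, 91 bp.

171, 91 bp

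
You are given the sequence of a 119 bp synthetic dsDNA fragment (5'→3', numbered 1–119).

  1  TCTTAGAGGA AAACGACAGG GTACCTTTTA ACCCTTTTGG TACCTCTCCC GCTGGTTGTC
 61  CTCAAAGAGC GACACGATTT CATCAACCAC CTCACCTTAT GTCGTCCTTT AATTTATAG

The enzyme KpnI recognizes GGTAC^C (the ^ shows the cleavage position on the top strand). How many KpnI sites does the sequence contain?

GGTACC occurs starting at positions 20, 39.
KpnI cuts at 2 sites.

2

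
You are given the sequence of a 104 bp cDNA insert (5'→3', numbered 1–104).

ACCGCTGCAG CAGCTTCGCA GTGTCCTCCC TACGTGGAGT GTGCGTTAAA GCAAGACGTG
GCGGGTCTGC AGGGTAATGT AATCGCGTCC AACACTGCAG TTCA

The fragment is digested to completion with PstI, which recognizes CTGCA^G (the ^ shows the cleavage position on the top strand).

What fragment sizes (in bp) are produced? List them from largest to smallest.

62, 28, 9, 5 bp

PstI sites (CTGCAG) start at positions 5, 67, 95.
PstI cuts after base 5 of each site (before the last base), so after positions 9, 71, 99.
Linear molecule, 3 cuts → 4 fragments:
  1–9 → 9 bp
  10–71 → 62 bp
  72–99 → 28 bp
  100–104 → 5 bp
Sorted largest to smallest: 62, 28, 9, 5 bp.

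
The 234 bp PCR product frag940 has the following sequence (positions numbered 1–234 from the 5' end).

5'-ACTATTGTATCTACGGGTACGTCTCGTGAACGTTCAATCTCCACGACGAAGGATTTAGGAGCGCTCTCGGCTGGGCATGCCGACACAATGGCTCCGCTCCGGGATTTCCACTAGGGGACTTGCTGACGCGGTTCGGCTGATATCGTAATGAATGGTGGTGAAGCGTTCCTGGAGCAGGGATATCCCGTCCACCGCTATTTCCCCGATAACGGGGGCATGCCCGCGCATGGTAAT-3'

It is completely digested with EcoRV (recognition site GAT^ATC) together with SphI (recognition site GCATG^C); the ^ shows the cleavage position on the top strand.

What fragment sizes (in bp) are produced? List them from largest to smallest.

EcoRV sites (GATATC) start at positions 139, 179.
EcoRV cuts after base 3 of each site, so after positions 141, 181.
SphI sites (GCATGC) start at positions 75, 215.
SphI cuts after base 5 of each site (before the last base), so after positions 79, 219.
Combined cut positions: 79, 141, 181, 219.
Linear molecule, 4 cuts → 5 fragments:
  1–79 → 79 bp
  80–141 → 62 bp
  142–181 → 40 bp
  182–219 → 38 bp
  220–234 → 15 bp
Sorted largest to smallest: 79, 62, 40, 38, 15 bp.

79, 62, 40, 38, 15 bp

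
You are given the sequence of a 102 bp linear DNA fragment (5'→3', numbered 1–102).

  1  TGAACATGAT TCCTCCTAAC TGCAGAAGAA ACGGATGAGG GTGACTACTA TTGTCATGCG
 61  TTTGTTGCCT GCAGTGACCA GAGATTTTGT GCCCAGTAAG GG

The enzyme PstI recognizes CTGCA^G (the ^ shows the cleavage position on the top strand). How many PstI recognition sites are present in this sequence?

CTGCAG occurs starting at positions 20, 69.
PstI cuts at 2 sites.

2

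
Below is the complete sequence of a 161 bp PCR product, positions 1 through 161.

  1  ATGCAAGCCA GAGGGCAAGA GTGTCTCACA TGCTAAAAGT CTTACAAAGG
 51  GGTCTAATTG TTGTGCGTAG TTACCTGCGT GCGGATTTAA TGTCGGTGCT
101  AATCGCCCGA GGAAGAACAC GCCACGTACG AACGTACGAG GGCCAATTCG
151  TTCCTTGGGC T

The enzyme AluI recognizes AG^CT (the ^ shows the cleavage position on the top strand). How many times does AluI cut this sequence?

No occurrence of AGCT is present in the sequence.
AluI does not cut: 0 sites.

0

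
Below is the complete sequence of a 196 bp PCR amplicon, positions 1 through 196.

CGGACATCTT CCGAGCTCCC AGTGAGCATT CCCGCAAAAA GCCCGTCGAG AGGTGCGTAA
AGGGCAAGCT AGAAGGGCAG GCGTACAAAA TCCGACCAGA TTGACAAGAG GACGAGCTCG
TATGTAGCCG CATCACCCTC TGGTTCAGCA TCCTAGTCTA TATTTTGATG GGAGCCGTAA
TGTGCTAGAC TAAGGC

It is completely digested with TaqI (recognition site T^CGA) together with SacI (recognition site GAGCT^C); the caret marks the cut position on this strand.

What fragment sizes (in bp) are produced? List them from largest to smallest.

The TaqI site (TCGA) starts at position 46.
TaqI cuts after the first base of each site, so after position 46.
SacI sites (GAGCTC) start at positions 13, 114.
SacI cuts after base 5 of each site (before the last base), so after positions 17, 118.
Combined cut positions: 17, 46, 118.
Linear molecule, 3 cuts → 4 fragments:
  1–17 → 17 bp
  18–46 → 29 bp
  47–118 → 72 bp
  119–196 → 78 bp
Sorted largest to smallest: 78, 72, 29, 17 bp.

78, 72, 29, 17 bp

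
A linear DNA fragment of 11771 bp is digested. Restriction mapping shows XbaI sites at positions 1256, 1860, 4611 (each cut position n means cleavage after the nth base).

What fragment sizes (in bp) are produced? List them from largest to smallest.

7160, 2751, 1256, 604 bp

Linear molecule, 3 cuts → 4 fragments:
  1256 − 0 = 1256 bp
  1860 − 1256 = 604 bp
  4611 − 1860 = 2751 bp
  11771 − 4611 = 7160 bp
Sorted largest to smallest: 7160, 2751, 1256, 604 bp.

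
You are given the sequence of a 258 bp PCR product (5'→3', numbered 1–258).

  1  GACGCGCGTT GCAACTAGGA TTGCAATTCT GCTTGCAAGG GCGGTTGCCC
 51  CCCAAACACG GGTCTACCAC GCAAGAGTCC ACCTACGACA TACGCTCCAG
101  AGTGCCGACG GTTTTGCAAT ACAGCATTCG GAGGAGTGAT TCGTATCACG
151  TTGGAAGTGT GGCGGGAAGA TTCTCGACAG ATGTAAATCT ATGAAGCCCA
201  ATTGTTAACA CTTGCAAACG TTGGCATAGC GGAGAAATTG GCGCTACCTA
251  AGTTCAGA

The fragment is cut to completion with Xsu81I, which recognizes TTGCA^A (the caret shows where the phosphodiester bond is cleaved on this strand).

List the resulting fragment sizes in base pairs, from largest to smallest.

Xsu81I sites (TTGCAA) start at positions 9, 21, 33, 114, 212.
Xsu81I cuts after base 5 of each site (before the last base), so after positions 13, 25, 37, 118, 216.
Linear molecule, 5 cuts → 6 fragments:
  1–13 → 13 bp
  14–25 → 12 bp
  26–37 → 12 bp
  38–118 → 81 bp
  119–216 → 98 bp
  217–258 → 42 bp
Sorted largest to smallest: 98, 81, 42, 13, 12, 12 bp.

98, 81, 42, 13, 12, 12 bp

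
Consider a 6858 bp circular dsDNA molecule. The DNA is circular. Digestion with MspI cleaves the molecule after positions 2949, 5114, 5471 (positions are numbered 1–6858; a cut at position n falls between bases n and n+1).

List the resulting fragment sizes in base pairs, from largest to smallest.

Circular molecule, 3 cuts → 3 fragments:
  5114 − 2949 = 2165 bp
  5471 − 5114 = 357 bp
  wrap: 6858 − 5471 + 2949 = 4336 bp
Sorted largest to smallest: 4336, 2165, 357 bp.

4336, 2165, 357 bp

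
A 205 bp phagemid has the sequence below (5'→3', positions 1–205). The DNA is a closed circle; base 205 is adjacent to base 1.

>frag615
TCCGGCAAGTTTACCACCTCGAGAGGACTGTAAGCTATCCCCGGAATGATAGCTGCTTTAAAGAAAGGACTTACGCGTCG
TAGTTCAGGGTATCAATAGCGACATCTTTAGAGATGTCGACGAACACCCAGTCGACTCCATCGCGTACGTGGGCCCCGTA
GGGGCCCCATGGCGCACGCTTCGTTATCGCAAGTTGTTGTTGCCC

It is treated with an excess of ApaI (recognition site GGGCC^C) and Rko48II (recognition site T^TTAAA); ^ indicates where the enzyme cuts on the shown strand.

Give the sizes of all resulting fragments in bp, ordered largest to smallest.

ApaI sites (GGGCCC) start at positions 151, 162.
ApaI cuts after base 5 of each site (before the last base), so after positions 155, 166.
The Rko48II site (TTTAAA) starts at position 57.
Rko48II cuts after the first base of each site, so after position 57.
Combined cut positions: 57, 155, 166.
Circular molecule, 3 cuts → 3 fragments:
  58–155 → 98 bp
  156–166 → 11 bp
  167–205 then 1–57 → 39 + 57 = 96 bp
Sorted largest to smallest: 98, 96, 11 bp.

98, 96, 11 bp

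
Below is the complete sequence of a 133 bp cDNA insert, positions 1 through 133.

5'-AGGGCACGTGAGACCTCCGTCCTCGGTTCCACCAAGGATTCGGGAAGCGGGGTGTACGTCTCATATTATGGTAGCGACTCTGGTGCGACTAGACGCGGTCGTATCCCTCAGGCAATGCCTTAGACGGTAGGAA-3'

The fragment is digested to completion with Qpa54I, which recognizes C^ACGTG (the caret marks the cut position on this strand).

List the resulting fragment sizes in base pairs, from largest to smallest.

128, 5 bp

The Qpa54I site (CACGTG) starts at position 5.
Qpa54I cuts after the first base of each site, so after position 5.
Linear molecule, 1 cut → 2 fragments:
  1–5 → 5 bp
  6–133 → 128 bp
Sorted largest to smallest: 128, 5 bp.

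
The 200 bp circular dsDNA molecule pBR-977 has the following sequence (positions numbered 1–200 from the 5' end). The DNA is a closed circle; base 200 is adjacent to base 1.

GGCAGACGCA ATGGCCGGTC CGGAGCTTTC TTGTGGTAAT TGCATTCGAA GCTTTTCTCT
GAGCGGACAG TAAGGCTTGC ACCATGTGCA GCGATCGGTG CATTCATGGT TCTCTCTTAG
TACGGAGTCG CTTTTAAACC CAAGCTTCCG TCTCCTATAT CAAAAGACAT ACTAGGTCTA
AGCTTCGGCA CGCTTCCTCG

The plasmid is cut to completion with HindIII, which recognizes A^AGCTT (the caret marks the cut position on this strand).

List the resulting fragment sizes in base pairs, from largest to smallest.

93, 69, 38 bp

HindIII sites (AAGCTT) start at positions 49, 142, 180.
HindIII cuts after the first base of each site, so after positions 49, 142, 180.
Circular molecule, 3 cuts → 3 fragments:
  50–142 → 93 bp
  143–180 → 38 bp
  181–200 then 1–49 → 20 + 49 = 69 bp
Sorted largest to smallest: 93, 69, 38 bp.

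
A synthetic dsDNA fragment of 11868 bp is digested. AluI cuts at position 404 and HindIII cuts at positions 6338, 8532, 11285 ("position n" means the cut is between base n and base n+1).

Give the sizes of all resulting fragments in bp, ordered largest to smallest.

Combined cut positions (sorted): 404, 6338, 8532, 11285.
Linear molecule, 4 cuts → 5 fragments:
  404 − 0 = 404 bp
  6338 − 404 = 5934 bp
  8532 − 6338 = 2194 bp
  11285 − 8532 = 2753 bp
  11868 − 11285 = 583 bp
Sorted largest to smallest: 5934, 2753, 2194, 583, 404 bp.

5934, 2753, 2194, 583, 404 bp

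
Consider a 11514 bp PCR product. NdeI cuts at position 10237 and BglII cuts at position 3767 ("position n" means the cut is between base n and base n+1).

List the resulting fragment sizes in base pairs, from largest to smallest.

Combined cut positions (sorted): 3767, 10237.
Linear molecule, 2 cuts → 3 fragments:
  3767 − 0 = 3767 bp
  10237 − 3767 = 6470 bp
  11514 − 10237 = 1277 bp
Sorted largest to smallest: 6470, 3767, 1277 bp.

6470, 3767, 1277 bp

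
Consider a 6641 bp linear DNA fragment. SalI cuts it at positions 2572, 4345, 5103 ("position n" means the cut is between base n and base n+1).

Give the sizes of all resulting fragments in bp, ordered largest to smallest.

2572, 1773, 1538, 758 bp

Linear molecule, 3 cuts → 4 fragments:
  2572 − 0 = 2572 bp
  4345 − 2572 = 1773 bp
  5103 − 4345 = 758 bp
  6641 − 5103 = 1538 bp
Sorted largest to smallest: 2572, 1773, 1538, 758 bp.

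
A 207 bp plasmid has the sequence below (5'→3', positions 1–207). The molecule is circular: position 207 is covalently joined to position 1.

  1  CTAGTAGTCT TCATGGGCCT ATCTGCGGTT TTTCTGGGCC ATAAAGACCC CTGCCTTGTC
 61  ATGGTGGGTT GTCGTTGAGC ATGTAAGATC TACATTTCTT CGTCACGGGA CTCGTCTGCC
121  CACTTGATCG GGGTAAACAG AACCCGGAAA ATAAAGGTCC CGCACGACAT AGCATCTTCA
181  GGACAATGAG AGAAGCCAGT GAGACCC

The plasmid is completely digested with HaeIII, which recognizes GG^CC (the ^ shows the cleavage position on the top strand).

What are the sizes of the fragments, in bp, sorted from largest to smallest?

186, 21 bp

HaeIII sites (GGCC) start at positions 16, 37.
HaeIII cuts after base 2 of each site, so after positions 17, 38.
Circular molecule, 2 cuts → 2 fragments:
  18–38 → 21 bp
  39–207 then 1–17 → 169 + 17 = 186 bp
Sorted largest to smallest: 186, 21 bp.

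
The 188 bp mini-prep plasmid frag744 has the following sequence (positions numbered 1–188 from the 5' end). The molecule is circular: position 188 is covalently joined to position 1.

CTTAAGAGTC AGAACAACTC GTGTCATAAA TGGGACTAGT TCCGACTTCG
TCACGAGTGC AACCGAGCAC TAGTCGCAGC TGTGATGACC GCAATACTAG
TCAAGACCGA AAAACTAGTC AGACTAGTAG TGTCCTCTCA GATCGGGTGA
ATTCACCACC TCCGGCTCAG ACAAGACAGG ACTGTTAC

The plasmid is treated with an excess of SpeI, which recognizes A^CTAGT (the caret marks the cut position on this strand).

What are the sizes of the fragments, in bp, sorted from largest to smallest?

SpeI sites (ACTAGT) start at positions 35, 69, 96, 114, 123.
SpeI cuts after the first base of each site, so after positions 35, 69, 96, 114, 123.
Circular molecule, 5 cuts → 5 fragments:
  36–69 → 34 bp
  70–96 → 27 bp
  97–114 → 18 bp
  115–123 → 9 bp
  124–188 then 1–35 → 65 + 35 = 100 bp
Sorted largest to smallest: 100, 34, 27, 18, 9 bp.

100, 34, 27, 18, 9 bp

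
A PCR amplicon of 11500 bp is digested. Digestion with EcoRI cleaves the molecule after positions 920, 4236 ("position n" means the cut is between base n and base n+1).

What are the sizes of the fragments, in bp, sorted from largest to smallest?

Linear molecule, 2 cuts → 3 fragments:
  920 − 0 = 920 bp
  4236 − 920 = 3316 bp
  11500 − 4236 = 7264 bp
Sorted largest to smallest: 7264, 3316, 920 bp.

7264, 3316, 920 bp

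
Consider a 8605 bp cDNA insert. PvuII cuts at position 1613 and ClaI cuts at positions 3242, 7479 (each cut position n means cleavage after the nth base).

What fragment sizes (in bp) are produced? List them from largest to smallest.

Combined cut positions (sorted): 1613, 3242, 7479.
Linear molecule, 3 cuts → 4 fragments:
  1613 − 0 = 1613 bp
  3242 − 1613 = 1629 bp
  7479 − 3242 = 4237 bp
  8605 − 7479 = 1126 bp
Sorted largest to smallest: 4237, 1629, 1613, 1126 bp.

4237, 1629, 1613, 1126 bp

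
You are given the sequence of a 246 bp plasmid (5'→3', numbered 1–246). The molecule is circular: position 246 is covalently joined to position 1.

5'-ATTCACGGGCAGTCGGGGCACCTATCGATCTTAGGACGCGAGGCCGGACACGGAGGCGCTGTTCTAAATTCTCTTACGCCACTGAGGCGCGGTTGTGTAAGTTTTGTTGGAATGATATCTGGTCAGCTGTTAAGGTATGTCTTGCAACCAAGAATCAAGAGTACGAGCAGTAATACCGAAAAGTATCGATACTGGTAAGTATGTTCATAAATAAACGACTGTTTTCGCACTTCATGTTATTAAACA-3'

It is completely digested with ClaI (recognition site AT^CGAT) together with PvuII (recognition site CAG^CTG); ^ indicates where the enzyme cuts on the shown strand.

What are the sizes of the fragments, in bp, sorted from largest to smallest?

101, 85, 60 bp

ClaI sites (ATCGAT) start at positions 24, 185.
ClaI cuts after base 2 of each site, so after positions 25, 186.
The PvuII site (CAGCTG) starts at position 124.
PvuII cuts after base 3 of each site, so after position 126.
Combined cut positions: 25, 126, 186.
Circular molecule, 3 cuts → 3 fragments:
  26–126 → 101 bp
  127–186 → 60 bp
  187–246 then 1–25 → 60 + 25 = 85 bp
Sorted largest to smallest: 101, 85, 60 bp.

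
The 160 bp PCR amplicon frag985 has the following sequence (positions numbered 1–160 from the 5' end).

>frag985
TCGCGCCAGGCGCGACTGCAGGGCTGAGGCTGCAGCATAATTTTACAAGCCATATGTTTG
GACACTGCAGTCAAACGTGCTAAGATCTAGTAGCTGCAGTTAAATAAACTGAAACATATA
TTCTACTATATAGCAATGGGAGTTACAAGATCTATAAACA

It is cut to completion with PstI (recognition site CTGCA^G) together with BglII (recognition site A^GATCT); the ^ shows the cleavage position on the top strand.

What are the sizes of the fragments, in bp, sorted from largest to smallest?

50, 35, 20, 15, 14, 14, 12 bp

PstI sites (CTGCAG) start at positions 16, 30, 65, 94.
PstI cuts after base 5 of each site (before the last base), so after positions 20, 34, 69, 98.
BglII sites (AGATCT) start at positions 83, 148.
BglII cuts after the first base of each site, so after positions 83, 148.
Combined cut positions: 20, 34, 69, 83, 98, 148.
Linear molecule, 6 cuts → 7 fragments:
  1–20 → 20 bp
  21–34 → 14 bp
  35–69 → 35 bp
  70–83 → 14 bp
  84–98 → 15 bp
  99–148 → 50 bp
  149–160 → 12 bp
Sorted largest to smallest: 50, 35, 20, 15, 14, 14, 12 bp.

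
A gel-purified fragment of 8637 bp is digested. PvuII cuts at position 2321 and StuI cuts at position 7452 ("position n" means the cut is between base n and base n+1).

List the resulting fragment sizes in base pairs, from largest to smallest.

Combined cut positions (sorted): 2321, 7452.
Linear molecule, 2 cuts → 3 fragments:
  2321 − 0 = 2321 bp
  7452 − 2321 = 5131 bp
  8637 − 7452 = 1185 bp
Sorted largest to smallest: 5131, 2321, 1185 bp.

5131, 2321, 1185 bp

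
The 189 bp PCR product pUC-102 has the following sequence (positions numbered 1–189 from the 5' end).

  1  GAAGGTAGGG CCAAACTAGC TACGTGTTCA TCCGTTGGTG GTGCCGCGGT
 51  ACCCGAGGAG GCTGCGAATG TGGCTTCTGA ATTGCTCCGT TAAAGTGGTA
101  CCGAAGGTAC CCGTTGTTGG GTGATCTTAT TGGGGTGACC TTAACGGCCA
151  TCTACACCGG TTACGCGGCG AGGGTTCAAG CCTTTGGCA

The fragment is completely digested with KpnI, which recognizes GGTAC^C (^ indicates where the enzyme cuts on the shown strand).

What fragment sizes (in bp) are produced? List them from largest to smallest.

79, 52, 49, 9 bp

KpnI sites (GGTACC) start at positions 48, 97, 106.
KpnI cuts after base 5 of each site (before the last base), so after positions 52, 101, 110.
Linear molecule, 3 cuts → 4 fragments:
  1–52 → 52 bp
  53–101 → 49 bp
  102–110 → 9 bp
  111–189 → 79 bp
Sorted largest to smallest: 79, 52, 49, 9 bp.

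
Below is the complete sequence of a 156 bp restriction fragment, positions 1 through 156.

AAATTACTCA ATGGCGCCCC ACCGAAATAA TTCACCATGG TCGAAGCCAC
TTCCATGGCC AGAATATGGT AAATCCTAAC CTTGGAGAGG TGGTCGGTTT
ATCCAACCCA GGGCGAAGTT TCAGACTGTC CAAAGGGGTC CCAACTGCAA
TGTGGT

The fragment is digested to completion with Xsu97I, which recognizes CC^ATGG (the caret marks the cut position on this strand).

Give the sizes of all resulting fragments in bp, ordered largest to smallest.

102, 36, 18 bp

Xsu97I sites (CCATGG) start at positions 35, 53.
Xsu97I cuts after base 2 of each site, so after positions 36, 54.
Linear molecule, 2 cuts → 3 fragments:
  1–36 → 36 bp
  37–54 → 18 bp
  55–156 → 102 bp
Sorted largest to smallest: 102, 36, 18 bp.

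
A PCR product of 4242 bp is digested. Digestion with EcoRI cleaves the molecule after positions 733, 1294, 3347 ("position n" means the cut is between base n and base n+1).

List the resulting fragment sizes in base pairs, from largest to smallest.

2053, 895, 733, 561 bp

Linear molecule, 3 cuts → 4 fragments:
  733 − 0 = 733 bp
  1294 − 733 = 561 bp
  3347 − 1294 = 2053 bp
  4242 − 3347 = 895 bp
Sorted largest to smallest: 2053, 895, 733, 561 bp.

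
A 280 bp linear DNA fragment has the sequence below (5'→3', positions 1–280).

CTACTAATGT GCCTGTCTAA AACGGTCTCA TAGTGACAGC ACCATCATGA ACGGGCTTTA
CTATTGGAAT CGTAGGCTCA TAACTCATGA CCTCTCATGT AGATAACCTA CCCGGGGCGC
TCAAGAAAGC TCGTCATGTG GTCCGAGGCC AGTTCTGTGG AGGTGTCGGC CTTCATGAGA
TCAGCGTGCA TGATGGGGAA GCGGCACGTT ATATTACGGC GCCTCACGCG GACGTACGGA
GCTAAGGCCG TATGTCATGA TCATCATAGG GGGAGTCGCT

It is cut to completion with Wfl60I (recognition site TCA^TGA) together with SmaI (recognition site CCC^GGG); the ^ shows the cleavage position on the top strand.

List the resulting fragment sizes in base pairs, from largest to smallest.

Wfl60I sites (TCATGA) start at positions 45, 85, 173, 255.
Wfl60I cuts after base 3 of each site, so after positions 47, 87, 175, 257.
The SmaI site (CCCGGG) starts at position 111.
SmaI cuts after base 3 of each site, so after position 113.
Combined cut positions: 47, 87, 113, 175, 257.
Linear molecule, 5 cuts → 6 fragments:
  1–47 → 47 bp
  48–87 → 40 bp
  88–113 → 26 bp
  114–175 → 62 bp
  176–257 → 82 bp
  258–280 → 23 bp
Sorted largest to smallest: 82, 62, 47, 40, 26, 23 bp.

82, 62, 47, 40, 26, 23 bp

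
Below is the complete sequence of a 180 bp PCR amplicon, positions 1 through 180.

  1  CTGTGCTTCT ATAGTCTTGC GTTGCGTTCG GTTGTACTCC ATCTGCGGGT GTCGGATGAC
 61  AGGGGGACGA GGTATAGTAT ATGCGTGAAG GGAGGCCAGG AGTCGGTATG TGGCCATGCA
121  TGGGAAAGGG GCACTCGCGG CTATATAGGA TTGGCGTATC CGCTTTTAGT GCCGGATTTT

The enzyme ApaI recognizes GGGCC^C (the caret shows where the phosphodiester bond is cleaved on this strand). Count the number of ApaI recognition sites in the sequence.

0

No occurrence of GGGCCC is present in the sequence.
ApaI does not cut: 0 sites.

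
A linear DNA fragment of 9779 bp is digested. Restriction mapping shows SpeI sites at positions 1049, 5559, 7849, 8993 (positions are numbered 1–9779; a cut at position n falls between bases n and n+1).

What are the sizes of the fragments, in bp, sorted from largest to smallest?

Linear molecule, 4 cuts → 5 fragments:
  1049 − 0 = 1049 bp
  5559 − 1049 = 4510 bp
  7849 − 5559 = 2290 bp
  8993 − 7849 = 1144 bp
  9779 − 8993 = 786 bp
Sorted largest to smallest: 4510, 2290, 1144, 1049, 786 bp.

4510, 2290, 1144, 1049, 786 bp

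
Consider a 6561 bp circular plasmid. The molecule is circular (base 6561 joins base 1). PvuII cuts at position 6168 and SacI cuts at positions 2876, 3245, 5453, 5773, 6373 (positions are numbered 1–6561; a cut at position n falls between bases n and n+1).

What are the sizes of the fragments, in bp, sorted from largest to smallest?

Combined cut positions (sorted): 2876, 3245, 5453, 5773, 6168, 6373.
Circular molecule, 6 cuts → 6 fragments:
  3245 − 2876 = 369 bp
  5453 − 3245 = 2208 bp
  5773 − 5453 = 320 bp
  6168 − 5773 = 395 bp
  6373 − 6168 = 205 bp
  wrap: 6561 − 6373 + 2876 = 3064 bp
Sorted largest to smallest: 3064, 2208, 395, 369, 320, 205 bp.

3064, 2208, 395, 369, 320, 205 bp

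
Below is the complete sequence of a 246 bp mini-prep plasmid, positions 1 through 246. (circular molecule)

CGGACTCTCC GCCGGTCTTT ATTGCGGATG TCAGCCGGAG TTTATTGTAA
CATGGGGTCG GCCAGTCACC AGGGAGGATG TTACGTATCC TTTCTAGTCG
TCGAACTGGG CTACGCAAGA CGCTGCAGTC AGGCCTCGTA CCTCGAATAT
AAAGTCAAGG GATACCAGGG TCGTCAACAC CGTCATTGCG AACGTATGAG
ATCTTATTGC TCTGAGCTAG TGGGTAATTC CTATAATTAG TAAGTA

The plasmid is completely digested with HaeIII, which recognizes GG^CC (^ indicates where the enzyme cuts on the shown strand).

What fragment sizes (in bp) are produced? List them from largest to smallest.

174, 72 bp

HaeIII sites (GGCC) start at positions 60, 132.
HaeIII cuts after base 2 of each site, so after positions 61, 133.
Circular molecule, 2 cuts → 2 fragments:
  62–133 → 72 bp
  134–246 then 1–61 → 113 + 61 = 174 bp
Sorted largest to smallest: 174, 72 bp.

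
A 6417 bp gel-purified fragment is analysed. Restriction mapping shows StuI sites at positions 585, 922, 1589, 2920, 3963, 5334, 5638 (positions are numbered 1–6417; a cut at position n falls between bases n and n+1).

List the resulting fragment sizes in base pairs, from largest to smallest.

1371, 1331, 1043, 779, 667, 585, 337, 304 bp

Linear molecule, 7 cuts → 8 fragments:
  585 − 0 = 585 bp
  922 − 585 = 337 bp
  1589 − 922 = 667 bp
  2920 − 1589 = 1331 bp
  3963 − 2920 = 1043 bp
  5334 − 3963 = 1371 bp
  5638 − 5334 = 304 bp
  6417 − 5638 = 779 bp
Sorted largest to smallest: 1371, 1331, 1043, 779, 667, 585, 337, 304 bp.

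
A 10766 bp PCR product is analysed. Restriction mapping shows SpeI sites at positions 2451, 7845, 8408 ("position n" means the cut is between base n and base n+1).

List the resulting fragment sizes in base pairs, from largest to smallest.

5394, 2451, 2358, 563 bp

Linear molecule, 3 cuts → 4 fragments:
  2451 − 0 = 2451 bp
  7845 − 2451 = 5394 bp
  8408 − 7845 = 563 bp
  10766 − 8408 = 2358 bp
Sorted largest to smallest: 5394, 2451, 2358, 563 bp.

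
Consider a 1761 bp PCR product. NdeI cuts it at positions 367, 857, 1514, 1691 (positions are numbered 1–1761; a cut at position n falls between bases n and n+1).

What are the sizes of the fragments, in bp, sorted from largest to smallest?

657, 490, 367, 177, 70 bp

Linear molecule, 4 cuts → 5 fragments:
  367 − 0 = 367 bp
  857 − 367 = 490 bp
  1514 − 857 = 657 bp
  1691 − 1514 = 177 bp
  1761 − 1691 = 70 bp
Sorted largest to smallest: 657, 490, 367, 177, 70 bp.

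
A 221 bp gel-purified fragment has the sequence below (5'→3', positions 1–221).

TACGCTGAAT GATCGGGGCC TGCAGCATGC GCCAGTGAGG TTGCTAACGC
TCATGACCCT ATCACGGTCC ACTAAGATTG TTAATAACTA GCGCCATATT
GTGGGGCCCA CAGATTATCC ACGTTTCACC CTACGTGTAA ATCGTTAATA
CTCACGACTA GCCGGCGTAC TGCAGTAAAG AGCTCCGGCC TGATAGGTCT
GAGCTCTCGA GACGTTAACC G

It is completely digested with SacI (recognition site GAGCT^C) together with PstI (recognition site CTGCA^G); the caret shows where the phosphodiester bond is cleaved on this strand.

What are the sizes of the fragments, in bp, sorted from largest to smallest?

150, 24, 21, 16, 10 bp

SacI sites (GAGCTC) start at positions 180, 201.
SacI cuts after base 5 of each site (before the last base), so after positions 184, 205.
PstI sites (CTGCAG) start at positions 20, 170.
PstI cuts after base 5 of each site (before the last base), so after positions 24, 174.
Combined cut positions: 24, 174, 184, 205.
Linear molecule, 4 cuts → 5 fragments:
  1–24 → 24 bp
  25–174 → 150 bp
  175–184 → 10 bp
  185–205 → 21 bp
  206–221 → 16 bp
Sorted largest to smallest: 150, 24, 21, 16, 10 bp.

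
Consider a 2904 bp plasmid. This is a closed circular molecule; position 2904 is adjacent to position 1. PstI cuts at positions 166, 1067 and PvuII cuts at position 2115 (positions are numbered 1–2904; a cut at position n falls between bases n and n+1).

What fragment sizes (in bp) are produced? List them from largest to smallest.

Combined cut positions (sorted): 166, 1067, 2115.
Circular molecule, 3 cuts → 3 fragments:
  1067 − 166 = 901 bp
  2115 − 1067 = 1048 bp
  wrap: 2904 − 2115 + 166 = 955 bp
Sorted largest to smallest: 1048, 955, 901 bp.

1048, 955, 901 bp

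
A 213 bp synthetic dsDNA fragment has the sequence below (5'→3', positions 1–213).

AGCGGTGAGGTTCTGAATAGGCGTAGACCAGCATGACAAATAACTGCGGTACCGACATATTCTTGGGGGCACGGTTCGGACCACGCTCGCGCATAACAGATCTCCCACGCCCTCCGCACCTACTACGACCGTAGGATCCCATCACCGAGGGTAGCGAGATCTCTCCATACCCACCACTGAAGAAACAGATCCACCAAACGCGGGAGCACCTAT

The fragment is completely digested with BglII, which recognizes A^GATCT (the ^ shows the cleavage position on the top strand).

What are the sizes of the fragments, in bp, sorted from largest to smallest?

BglII sites (AGATCT) start at positions 98, 157.
BglII cuts after the first base of each site, so after positions 98, 157.
Linear molecule, 2 cuts → 3 fragments:
  1–98 → 98 bp
  99–157 → 59 bp
  158–213 → 56 bp
Sorted largest to smallest: 98, 59, 56 bp.

98, 59, 56 bp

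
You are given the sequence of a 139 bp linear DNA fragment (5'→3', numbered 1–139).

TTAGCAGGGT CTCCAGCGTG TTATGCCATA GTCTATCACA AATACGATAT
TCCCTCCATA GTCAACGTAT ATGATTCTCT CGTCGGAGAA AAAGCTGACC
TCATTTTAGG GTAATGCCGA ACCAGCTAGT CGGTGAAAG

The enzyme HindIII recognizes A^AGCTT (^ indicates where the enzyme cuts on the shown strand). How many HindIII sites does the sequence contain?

0

No occurrence of AAGCTT is present in the sequence.
HindIII does not cut: 0 sites.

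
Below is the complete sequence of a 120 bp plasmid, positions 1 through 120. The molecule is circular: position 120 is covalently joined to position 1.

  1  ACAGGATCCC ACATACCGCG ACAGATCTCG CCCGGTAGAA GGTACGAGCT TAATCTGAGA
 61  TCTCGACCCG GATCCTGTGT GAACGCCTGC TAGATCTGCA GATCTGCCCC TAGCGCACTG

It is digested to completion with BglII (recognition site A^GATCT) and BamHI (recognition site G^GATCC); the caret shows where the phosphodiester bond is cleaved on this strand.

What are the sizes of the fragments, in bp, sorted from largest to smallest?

35, 24, 22, 19, 12, 8 bp

BglII sites (AGATCT) start at positions 23, 58, 92, 100.
BglII cuts after the first base of each site, so after positions 23, 58, 92, 100.
BamHI sites (GGATCC) start at positions 4, 70.
BamHI cuts after the first base of each site, so after positions 4, 70.
Combined cut positions: 4, 23, 58, 70, 92, 100.
Circular molecule, 6 cuts → 6 fragments:
  5–23 → 19 bp
  24–58 → 35 bp
  59–70 → 12 bp
  71–92 → 22 bp
  93–100 → 8 bp
  101–120 then 1–4 → 20 + 4 = 24 bp
Sorted largest to smallest: 35, 24, 22, 19, 12, 8 bp.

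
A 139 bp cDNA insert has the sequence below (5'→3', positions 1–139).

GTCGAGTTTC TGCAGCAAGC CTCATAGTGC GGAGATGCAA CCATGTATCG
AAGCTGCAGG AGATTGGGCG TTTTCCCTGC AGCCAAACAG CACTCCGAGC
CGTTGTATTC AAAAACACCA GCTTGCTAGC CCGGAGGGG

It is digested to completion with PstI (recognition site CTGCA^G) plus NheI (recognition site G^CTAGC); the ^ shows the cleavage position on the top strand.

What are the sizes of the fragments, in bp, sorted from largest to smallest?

44, 44, 23, 14, 14 bp

PstI sites (CTGCAG) start at positions 10, 54, 77.
PstI cuts after base 5 of each site (before the last base), so after positions 14, 58, 81.
The NheI site (GCTAGC) starts at position 125.
NheI cuts after the first base of each site, so after position 125.
Combined cut positions: 14, 58, 81, 125.
Linear molecule, 4 cuts → 5 fragments:
  1–14 → 14 bp
  15–58 → 44 bp
  59–81 → 23 bp
  82–125 → 44 bp
  126–139 → 14 bp
Sorted largest to smallest: 44, 44, 23, 14, 14 bp.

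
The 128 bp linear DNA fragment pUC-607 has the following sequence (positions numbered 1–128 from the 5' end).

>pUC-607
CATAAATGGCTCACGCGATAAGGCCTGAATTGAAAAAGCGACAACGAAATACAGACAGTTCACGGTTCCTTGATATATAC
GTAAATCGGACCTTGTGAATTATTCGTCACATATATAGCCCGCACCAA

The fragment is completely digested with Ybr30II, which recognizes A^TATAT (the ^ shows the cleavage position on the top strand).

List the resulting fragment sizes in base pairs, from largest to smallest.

Ybr30II sites (ATATAT) start at positions 73, 111.
Ybr30II cuts after the first base of each site, so after positions 73, 111.
Linear molecule, 2 cuts → 3 fragments:
  1–73 → 73 bp
  74–111 → 38 bp
  112–128 → 17 bp
Sorted largest to smallest: 73, 38, 17 bp.

73, 38, 17 bp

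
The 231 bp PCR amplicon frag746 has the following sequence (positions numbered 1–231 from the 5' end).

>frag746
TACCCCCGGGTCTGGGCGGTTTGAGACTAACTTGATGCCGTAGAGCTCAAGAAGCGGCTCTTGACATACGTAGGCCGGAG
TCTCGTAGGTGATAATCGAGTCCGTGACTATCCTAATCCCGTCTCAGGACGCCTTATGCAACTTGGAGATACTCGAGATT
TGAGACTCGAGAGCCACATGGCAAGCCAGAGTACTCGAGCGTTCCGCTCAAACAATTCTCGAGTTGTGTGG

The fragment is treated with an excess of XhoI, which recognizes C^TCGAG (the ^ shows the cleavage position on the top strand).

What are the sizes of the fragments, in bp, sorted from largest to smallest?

152, 28, 24, 14, 13 bp

XhoI sites (CTCGAG) start at positions 152, 166, 194, 218.
XhoI cuts after the first base of each site, so after positions 152, 166, 194, 218.
Linear molecule, 4 cuts → 5 fragments:
  1–152 → 152 bp
  153–166 → 14 bp
  167–194 → 28 bp
  195–218 → 24 bp
  219–231 → 13 bp
Sorted largest to smallest: 152, 28, 24, 14, 13 bp.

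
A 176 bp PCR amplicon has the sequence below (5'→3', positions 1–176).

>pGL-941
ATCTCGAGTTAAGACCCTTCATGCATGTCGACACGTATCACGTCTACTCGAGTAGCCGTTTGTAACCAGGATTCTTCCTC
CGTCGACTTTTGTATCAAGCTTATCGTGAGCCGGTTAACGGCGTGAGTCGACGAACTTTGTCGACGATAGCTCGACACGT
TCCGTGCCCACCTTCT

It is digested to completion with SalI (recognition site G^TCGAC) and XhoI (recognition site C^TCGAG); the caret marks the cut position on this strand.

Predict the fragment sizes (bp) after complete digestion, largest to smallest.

45, 36, 35, 24, 20, 13, 3 bp

SalI sites (GTCGAC) start at positions 27, 82, 127, 140.
SalI cuts after the first base of each site, so after positions 27, 82, 127, 140.
XhoI sites (CTCGAG) start at positions 3, 47.
XhoI cuts after the first base of each site, so after positions 3, 47.
Combined cut positions: 3, 27, 47, 82, 127, 140.
Linear molecule, 6 cuts → 7 fragments:
  1–3 → 3 bp
  4–27 → 24 bp
  28–47 → 20 bp
  48–82 → 35 bp
  83–127 → 45 bp
  128–140 → 13 bp
  141–176 → 36 bp
Sorted largest to smallest: 45, 36, 35, 24, 20, 13, 3 bp.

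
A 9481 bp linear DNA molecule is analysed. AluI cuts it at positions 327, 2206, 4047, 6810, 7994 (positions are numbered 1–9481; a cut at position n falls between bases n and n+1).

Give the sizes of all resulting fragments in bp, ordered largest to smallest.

2763, 1879, 1841, 1487, 1184, 327 bp

Linear molecule, 5 cuts → 6 fragments:
  327 − 0 = 327 bp
  2206 − 327 = 1879 bp
  4047 − 2206 = 1841 bp
  6810 − 4047 = 2763 bp
  7994 − 6810 = 1184 bp
  9481 − 7994 = 1487 bp
Sorted largest to smallest: 2763, 1879, 1841, 1487, 1184, 327 bp.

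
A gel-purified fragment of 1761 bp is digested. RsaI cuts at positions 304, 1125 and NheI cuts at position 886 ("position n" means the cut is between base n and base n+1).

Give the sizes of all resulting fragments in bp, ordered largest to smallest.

Combined cut positions (sorted): 304, 886, 1125.
Linear molecule, 3 cuts → 4 fragments:
  304 − 0 = 304 bp
  886 − 304 = 582 bp
  1125 − 886 = 239 bp
  1761 − 1125 = 636 bp
Sorted largest to smallest: 636, 582, 304, 239 bp.

636, 582, 304, 239 bp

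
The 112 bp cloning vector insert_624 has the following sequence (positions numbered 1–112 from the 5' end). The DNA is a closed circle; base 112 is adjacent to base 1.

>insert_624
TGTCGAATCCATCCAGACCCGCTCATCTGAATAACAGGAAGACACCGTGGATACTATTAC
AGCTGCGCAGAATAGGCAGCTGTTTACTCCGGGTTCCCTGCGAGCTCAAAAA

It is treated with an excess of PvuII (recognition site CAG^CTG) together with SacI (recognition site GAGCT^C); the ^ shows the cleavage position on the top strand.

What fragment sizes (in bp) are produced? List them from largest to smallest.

68, 27, 17 bp

PvuII sites (CAGCTG) start at positions 60, 77.
PvuII cuts after base 3 of each site, so after positions 62, 79.
The SacI site (GAGCTC) starts at position 102.
SacI cuts after base 5 of each site (before the last base), so after position 106.
Combined cut positions: 62, 79, 106.
Circular molecule, 3 cuts → 3 fragments:
  63–79 → 17 bp
  80–106 → 27 bp
  107–112 then 1–62 → 6 + 62 = 68 bp
Sorted largest to smallest: 68, 27, 17 bp.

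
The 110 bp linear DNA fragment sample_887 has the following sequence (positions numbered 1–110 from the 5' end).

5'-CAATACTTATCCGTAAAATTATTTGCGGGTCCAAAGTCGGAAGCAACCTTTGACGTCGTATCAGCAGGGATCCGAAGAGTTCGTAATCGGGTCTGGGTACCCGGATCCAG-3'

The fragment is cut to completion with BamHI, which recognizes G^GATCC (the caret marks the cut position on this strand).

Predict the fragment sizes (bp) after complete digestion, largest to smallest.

68, 35, 7 bp

BamHI sites (GGATCC) start at positions 68, 103.
BamHI cuts after the first base of each site, so after positions 68, 103.
Linear molecule, 2 cuts → 3 fragments:
  1–68 → 68 bp
  69–103 → 35 bp
  104–110 → 7 bp
Sorted largest to smallest: 68, 35, 7 bp.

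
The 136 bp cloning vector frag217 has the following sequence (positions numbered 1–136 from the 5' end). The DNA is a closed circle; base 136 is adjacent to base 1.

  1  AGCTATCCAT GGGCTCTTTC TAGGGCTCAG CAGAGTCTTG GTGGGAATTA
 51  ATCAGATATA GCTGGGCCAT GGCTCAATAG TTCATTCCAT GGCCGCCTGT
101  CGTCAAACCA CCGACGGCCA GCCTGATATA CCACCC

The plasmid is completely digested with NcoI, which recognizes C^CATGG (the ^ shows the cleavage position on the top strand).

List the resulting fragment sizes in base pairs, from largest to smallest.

60, 56, 20 bp

NcoI sites (CCATGG) start at positions 7, 67, 87.
NcoI cuts after the first base of each site, so after positions 7, 67, 87.
Circular molecule, 3 cuts → 3 fragments:
  8–67 → 60 bp
  68–87 → 20 bp
  88–136 then 1–7 → 49 + 7 = 56 bp
Sorted largest to smallest: 60, 56, 20 bp.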